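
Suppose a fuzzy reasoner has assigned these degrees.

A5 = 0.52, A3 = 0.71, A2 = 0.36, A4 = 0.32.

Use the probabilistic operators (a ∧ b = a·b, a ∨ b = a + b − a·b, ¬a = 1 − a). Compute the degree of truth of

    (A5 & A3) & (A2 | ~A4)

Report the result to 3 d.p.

A5 & A3 = a·b on (0.5200, 0.7100) = 0.3692
~A4 = 1 − 0.3200 = 0.6800
A2 | ~A4 = a + b − a·b on (0.3600, 0.6800) = 0.7952
(A5 & A3) & (A2 | ~A4) = a·b on (0.3692, 0.7952) = 0.2936

0.294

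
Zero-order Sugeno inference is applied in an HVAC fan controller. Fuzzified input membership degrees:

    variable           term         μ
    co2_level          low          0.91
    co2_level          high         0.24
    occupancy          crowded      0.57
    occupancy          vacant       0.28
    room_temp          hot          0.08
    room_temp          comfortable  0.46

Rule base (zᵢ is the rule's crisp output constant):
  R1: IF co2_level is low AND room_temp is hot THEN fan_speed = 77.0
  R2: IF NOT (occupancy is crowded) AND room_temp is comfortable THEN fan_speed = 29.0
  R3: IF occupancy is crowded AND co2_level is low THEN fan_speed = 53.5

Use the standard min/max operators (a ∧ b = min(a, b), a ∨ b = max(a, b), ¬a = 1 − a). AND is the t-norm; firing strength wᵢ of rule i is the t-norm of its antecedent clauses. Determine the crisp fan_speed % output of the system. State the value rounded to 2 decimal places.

R1 (z=77.0): low=0.91, hot=0.08; AND[min(a, b)] → w = 0.08
R2 (z=29.0): ¬crowded=1−0.57=0.43, comfortable=0.46; AND[min(a, b)] → w = 0.43
R3 (z=53.5): crowded=0.57, low=0.91; AND[min(a, b)] → w = 0.57
Weighted average = (0.08·77.0 + 0.43·29.0 + 0.57·53.5) / (0.08 + 0.43 + 0.57)
  = 49.1250 / 1.0800 = 45.49

45.49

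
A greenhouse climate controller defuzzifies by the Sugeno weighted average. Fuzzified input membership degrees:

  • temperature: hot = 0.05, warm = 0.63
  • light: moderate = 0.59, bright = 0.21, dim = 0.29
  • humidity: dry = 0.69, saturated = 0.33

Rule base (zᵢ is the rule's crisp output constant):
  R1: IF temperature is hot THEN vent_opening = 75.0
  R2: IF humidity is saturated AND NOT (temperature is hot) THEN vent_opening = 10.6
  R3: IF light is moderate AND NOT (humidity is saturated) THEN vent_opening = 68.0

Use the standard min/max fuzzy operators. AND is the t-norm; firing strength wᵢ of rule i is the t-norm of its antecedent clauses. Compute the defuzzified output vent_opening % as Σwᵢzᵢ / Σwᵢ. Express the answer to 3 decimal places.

48.833

R1 (z=75.0): hot=0.05 → w = 0.05
R2 (z=10.6): saturated=0.33, ¬hot=1−0.05=0.95; AND[min(a, b)] → w = 0.33
R3 (z=68.0): moderate=0.59, ¬saturated=1−0.33=0.67; AND[min(a, b)] → w = 0.59
Weighted average = (0.05·75.0 + 0.33·10.6 + 0.59·68.0) / (0.05 + 0.33 + 0.59)
  = 47.3680 / 0.9700 = 48.833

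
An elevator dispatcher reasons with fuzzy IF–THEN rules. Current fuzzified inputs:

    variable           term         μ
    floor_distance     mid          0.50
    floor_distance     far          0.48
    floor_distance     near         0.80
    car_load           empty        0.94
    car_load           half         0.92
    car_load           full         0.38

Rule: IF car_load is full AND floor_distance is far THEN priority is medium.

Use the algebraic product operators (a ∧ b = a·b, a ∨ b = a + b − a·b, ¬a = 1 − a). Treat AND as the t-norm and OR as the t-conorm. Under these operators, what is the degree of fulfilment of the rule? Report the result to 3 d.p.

0.182

firing strength: full=0.38, far=0.48; AND[a·b] → w = 0.1824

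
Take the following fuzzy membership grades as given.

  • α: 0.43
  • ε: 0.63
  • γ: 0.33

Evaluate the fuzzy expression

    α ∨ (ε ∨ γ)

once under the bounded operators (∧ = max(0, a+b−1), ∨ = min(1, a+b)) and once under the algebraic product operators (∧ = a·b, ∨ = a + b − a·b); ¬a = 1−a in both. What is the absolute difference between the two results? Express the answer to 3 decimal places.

0.141

Under bounded:
  ε ∨ γ = min(1, a+b) on (0.63, 0.33) = 0.96
  α ∨ (ε ∨ γ) = min(1, a+b) on (0.43, 0.96) = 1.00
  → value = 1.0000
Under algebraic product:
  ε ∨ γ = a + b − a·b on (0.6300, 0.3300) = 0.7521
  α ∨ (ε ∨ γ) = a + b − a·b on (0.4300, 0.7521) = 0.8587
  → value = 0.8587
|1.0000 − 0.8587| = 0.141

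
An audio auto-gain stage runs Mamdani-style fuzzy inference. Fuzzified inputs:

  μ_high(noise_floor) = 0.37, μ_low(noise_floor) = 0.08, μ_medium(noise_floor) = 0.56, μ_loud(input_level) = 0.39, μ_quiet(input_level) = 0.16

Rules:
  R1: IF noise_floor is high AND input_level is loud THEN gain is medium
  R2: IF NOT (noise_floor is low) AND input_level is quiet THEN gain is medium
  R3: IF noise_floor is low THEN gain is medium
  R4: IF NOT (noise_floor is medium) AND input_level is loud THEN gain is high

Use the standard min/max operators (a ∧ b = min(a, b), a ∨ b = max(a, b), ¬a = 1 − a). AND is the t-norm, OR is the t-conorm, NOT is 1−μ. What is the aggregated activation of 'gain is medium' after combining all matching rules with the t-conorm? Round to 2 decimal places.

R1: high=0.37, loud=0.39; AND[min(a, b)] → w = 0.37
R2: ¬low=1−0.08=0.92, quiet=0.16; AND[min(a, b)] → w = 0.16
R3: low=0.08 → w = 0.08
R4: ¬medium=1−0.56=0.44, loud=0.39; AND[min(a, b)] → w = 0.39
Rules with consequent 'medium': {R1, R2, R3} → strengths 0.37, 0.16, 0.08
Aggregate via t-conorm [max(a, b)]: 0.37

0.37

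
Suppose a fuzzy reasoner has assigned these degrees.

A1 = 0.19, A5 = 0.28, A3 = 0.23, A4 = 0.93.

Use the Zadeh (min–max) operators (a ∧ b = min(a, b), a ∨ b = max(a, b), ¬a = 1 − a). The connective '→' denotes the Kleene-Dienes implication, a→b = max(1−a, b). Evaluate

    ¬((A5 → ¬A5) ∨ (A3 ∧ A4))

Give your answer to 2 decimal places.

0.28

¬A5 = 1 − 0.28 = 0.72
A5 → ¬A5  [Kleene-Dienes: max(1−a, b)] with a=0.28, b=0.72 → 0.72
A3 ∧ A4 = min(a, b) on (0.23, 0.93) = 0.23
(A5 → ¬A5) ∨ (A3 ∧ A4) = max(a, b) on (0.72, 0.23) = 0.72
¬((A5 → ¬A5) ∨ (A3 ∧ A4)) = 1 − 0.72 = 0.28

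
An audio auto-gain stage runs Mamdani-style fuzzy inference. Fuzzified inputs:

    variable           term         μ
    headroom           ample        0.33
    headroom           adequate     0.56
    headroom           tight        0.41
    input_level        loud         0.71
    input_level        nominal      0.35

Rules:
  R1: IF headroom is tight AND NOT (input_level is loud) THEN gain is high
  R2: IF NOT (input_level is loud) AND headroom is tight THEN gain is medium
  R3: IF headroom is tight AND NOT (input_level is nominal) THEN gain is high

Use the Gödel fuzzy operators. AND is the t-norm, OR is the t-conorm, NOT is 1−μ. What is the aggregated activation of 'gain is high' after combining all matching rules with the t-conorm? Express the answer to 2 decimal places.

0.41

R1: tight=0.41, ¬loud=1−0.71=0.29; AND[min(a, b)] → w = 0.29
R2: ¬loud=1−0.71=0.29, tight=0.41; AND[min(a, b)] → w = 0.29
R3: tight=0.41, ¬nominal=1−0.35=0.65; AND[min(a, b)] → w = 0.41
Rules with consequent 'high': {R1, R3} → strengths 0.29, 0.41
Aggregate via t-conorm [max(a, b)]: 0.41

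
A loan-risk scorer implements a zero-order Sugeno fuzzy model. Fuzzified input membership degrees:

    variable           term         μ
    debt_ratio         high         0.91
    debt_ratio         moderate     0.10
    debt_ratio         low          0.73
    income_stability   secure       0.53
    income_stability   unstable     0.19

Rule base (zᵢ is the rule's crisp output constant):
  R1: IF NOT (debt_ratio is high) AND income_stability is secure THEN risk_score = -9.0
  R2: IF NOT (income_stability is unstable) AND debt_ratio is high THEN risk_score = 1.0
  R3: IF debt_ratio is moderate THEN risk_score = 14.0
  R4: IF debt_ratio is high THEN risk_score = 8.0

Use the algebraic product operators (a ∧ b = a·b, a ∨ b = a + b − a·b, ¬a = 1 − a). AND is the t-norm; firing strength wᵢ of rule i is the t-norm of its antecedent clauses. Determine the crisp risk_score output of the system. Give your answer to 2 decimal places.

5.01

R1 (z=-9.0): ¬high=1−0.91=0.09, secure=0.53; AND[a·b] → w = 0.0477
R2 (z=1.0): ¬unstable=1−0.19=0.81, high=0.91; AND[a·b] → w = 0.7371
R3 (z=14.0): moderate=0.10 → w = 0.1000
R4 (z=8.0): high=0.91 → w = 0.9100
Weighted average = (0.0477·-9.0 + 0.7371·1.0 + 0.1000·14.0 + 0.9100·8.0) / (0.0477 + 0.7371 + 0.1000 + 0.9100)
  = 8.9878 / 1.7948 = 5.01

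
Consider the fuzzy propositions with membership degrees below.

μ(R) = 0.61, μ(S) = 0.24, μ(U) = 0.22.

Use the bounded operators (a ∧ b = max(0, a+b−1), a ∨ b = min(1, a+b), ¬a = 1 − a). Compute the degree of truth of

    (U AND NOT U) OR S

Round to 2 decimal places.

NOT U = 1 − 0.22 = 0.78
U AND NOT U = max(0, a+b−1) on (0.22, 0.78) = 0.00
(U AND NOT U) OR S = min(1, a+b) on (0.00, 0.24) = 0.24

0.24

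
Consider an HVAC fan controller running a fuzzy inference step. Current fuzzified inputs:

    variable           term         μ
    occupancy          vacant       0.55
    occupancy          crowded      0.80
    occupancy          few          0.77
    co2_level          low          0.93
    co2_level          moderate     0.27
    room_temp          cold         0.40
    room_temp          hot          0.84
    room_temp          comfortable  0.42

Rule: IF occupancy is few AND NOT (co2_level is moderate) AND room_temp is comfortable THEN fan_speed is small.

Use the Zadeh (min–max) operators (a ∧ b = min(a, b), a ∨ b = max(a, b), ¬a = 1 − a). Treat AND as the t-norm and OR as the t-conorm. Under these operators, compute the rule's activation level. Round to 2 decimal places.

firing strength: few=0.77, ¬moderate=1−0.27=0.73, comfortable=0.42; AND[min(a, b)] → w = 0.42

0.42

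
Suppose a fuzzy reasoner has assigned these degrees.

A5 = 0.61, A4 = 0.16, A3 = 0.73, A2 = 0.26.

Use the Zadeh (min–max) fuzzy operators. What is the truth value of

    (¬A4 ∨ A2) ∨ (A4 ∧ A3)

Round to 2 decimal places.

0.84

¬A4 = 1 − 0.16 = 0.84
¬A4 ∨ A2 = max(a, b) on (0.84, 0.26) = 0.84
A4 ∧ A3 = min(a, b) on (0.16, 0.73) = 0.16
(¬A4 ∨ A2) ∨ (A4 ∧ A3) = max(a, b) on (0.84, 0.16) = 0.84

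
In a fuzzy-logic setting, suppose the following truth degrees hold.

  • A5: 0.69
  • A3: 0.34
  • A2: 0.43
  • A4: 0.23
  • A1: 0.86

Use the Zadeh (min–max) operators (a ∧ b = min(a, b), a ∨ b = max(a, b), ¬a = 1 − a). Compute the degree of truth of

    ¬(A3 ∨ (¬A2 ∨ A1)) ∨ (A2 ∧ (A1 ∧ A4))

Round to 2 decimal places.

¬A2 = 1 − 0.43 = 0.57
¬A2 ∨ A1 = max(a, b) on (0.57, 0.86) = 0.86
A3 ∨ (¬A2 ∨ A1) = max(a, b) on (0.34, 0.86) = 0.86
¬(A3 ∨ (¬A2 ∨ A1)) = 1 − 0.86 = 0.14
A1 ∧ A4 = min(a, b) on (0.86, 0.23) = 0.23
A2 ∧ (A1 ∧ A4) = min(a, b) on (0.43, 0.23) = 0.23
¬(A3 ∨ (¬A2 ∨ A1)) ∨ (A2 ∧ (A1 ∧ A4)) = max(a, b) on (0.14, 0.23) = 0.23

0.23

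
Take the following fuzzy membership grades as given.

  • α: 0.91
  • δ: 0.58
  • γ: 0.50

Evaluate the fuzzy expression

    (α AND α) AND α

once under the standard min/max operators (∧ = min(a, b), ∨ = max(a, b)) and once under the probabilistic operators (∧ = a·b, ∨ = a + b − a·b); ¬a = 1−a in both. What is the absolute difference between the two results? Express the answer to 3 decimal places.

0.156

Under standard min/max:
  α AND α = min(a, b) on (0.91, 0.91) = 0.91
  (α AND α) AND α = min(a, b) on (0.91, 0.91) = 0.91
  → value = 0.9100
Under probabilistic:
  α AND α = a·b on (0.9100, 0.9100) = 0.8281
  (α AND α) AND α = a·b on (0.8281, 0.9100) = 0.7536
  → value = 0.7536
|0.9100 − 0.7536| = 0.156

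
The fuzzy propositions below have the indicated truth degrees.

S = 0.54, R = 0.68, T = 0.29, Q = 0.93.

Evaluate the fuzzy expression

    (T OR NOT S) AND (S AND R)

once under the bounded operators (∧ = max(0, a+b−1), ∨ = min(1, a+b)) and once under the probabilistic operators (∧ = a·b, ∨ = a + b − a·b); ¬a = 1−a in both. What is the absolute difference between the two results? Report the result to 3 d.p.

Under bounded:
  NOT S = 1 − 0.54 = 0.46
  T OR NOT S = min(1, a+b) on (0.29, 0.46) = 0.75
  S AND R = max(0, a+b−1) on (0.54, 0.68) = 0.22
  (T OR NOT S) AND (S AND R) = max(0, a+b−1) on (0.75, 0.22) = 0.00
  → value = 0.0000
Under probabilistic:
  NOT S = 1 − 0.5400 = 0.4600
  T OR NOT S = a + b − a·b on (0.2900, 0.4600) = 0.6166
  S AND R = a·b on (0.5400, 0.6800) = 0.3672
  (T OR NOT S) AND (S AND R) = a·b on (0.6166, 0.3672) = 0.2264
  → value = 0.2264
|0.0000 − 0.2264| = 0.226

0.226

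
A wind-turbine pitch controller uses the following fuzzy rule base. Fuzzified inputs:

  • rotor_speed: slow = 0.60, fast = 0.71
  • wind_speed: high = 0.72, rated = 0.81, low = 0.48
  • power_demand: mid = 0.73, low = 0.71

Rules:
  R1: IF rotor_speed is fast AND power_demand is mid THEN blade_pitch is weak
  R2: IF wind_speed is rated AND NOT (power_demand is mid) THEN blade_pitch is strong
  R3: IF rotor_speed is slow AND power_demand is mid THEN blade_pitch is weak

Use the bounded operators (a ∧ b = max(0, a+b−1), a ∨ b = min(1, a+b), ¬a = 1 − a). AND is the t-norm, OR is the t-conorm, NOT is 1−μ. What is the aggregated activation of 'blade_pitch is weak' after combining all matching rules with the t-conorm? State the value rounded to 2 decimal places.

0.77

R1: fast=0.71, mid=0.73; AND[max(0, a+b−1)] → w = 0.44
R2: rated=0.81, ¬mid=1−0.73=0.27; AND[max(0, a+b−1)] → w = 0.08
R3: slow=0.60, mid=0.73; AND[max(0, a+b−1)] → w = 0.33
Rules with consequent 'weak': {R1, R3} → strengths 0.44, 0.33
Aggregate via t-conorm [min(1, a+b)]: 0.77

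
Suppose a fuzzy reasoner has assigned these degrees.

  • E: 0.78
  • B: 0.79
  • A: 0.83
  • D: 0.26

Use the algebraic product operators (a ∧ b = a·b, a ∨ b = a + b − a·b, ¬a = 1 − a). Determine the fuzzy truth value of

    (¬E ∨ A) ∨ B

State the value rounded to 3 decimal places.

¬E = 1 − 0.7800 = 0.2200
¬E ∨ A = a + b − a·b on (0.2200, 0.8300) = 0.8674
(¬E ∨ A) ∨ B = a + b − a·b on (0.8674, 0.7900) = 0.9722

0.972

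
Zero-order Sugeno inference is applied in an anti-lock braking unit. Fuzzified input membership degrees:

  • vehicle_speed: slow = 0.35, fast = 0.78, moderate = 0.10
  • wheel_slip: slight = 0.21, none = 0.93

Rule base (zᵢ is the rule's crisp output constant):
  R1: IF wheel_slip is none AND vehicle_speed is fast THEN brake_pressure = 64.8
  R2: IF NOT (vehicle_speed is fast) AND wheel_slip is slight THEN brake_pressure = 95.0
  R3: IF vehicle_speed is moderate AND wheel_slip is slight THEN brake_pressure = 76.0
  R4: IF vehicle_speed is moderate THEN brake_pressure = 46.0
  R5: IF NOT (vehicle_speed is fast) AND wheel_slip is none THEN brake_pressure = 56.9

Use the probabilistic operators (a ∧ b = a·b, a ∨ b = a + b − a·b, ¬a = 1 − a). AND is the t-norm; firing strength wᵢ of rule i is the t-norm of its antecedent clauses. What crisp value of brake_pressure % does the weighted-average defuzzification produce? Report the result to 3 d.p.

63.099

R1 (z=64.8): none=0.93, fast=0.78; AND[a·b] → w = 0.7254
R2 (z=95.0): ¬fast=1−0.78=0.22, slight=0.21; AND[a·b] → w = 0.0462
R3 (z=76.0): moderate=0.10, slight=0.21; AND[a·b] → w = 0.0210
R4 (z=46.0): moderate=0.10 → w = 0.1000
R5 (z=56.9): ¬fast=1−0.78=0.22, none=0.93; AND[a·b] → w = 0.2046
Weighted average = (0.7254·64.8 + 0.0462·95.0 + 0.0210·76.0 + 0.1000·46.0 + 0.2046·56.9) / (0.7254 + 0.0462 + 0.0210 + 0.1000 + 0.2046)
  = 69.2327 / 1.0972 = 63.099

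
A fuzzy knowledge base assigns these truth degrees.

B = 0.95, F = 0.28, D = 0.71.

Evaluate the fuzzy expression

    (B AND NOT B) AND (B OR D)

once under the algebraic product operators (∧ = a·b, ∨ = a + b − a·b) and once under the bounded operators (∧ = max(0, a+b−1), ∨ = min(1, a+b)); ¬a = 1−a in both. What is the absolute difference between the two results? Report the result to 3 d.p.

0.047

Under algebraic product:
  NOT B = 1 − 0.9500 = 0.0500
  B AND NOT B = a·b on (0.9500, 0.0500) = 0.0475
  B OR D = a + b − a·b on (0.9500, 0.7100) = 0.9855
  (B AND NOT B) AND (B OR D) = a·b on (0.0475, 0.9855) = 0.0468
  → value = 0.0468
Under bounded:
  NOT B = 1 − 0.95 = 0.05
  B AND NOT B = max(0, a+b−1) on (0.95, 0.05) = 0.00
  B OR D = min(1, a+b) on (0.95, 0.71) = 1.00
  (B AND NOT B) AND (B OR D) = max(0, a+b−1) on (0.00, 1.00) = 0.00
  → value = 0.0000
|0.0468 − 0.0000| = 0.047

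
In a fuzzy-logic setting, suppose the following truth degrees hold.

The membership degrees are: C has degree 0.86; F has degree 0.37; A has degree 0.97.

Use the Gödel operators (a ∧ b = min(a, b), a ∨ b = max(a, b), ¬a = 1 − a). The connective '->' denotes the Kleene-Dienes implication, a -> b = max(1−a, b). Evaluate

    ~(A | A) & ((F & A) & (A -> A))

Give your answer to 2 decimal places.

0.03

A | A = max(a, b) on (0.97, 0.97) = 0.97
~(A | A) = 1 − 0.97 = 0.03
F & A = min(a, b) on (0.37, 0.97) = 0.37
A -> A  [Kleene-Dienes: max(1−a, b)] with a=0.97, b=0.97 → 0.97
(F & A) & (A -> A) = min(a, b) on (0.37, 0.97) = 0.37
~(A | A) & ((F & A) & (A -> A)) = min(a, b) on (0.03, 0.37) = 0.03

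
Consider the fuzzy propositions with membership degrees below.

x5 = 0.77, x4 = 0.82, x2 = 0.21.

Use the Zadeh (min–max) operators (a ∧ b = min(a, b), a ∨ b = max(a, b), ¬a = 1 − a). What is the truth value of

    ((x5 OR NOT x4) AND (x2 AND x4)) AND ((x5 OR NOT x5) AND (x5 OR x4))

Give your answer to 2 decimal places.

NOT x4 = 1 − 0.82 = 0.18
x5 OR NOT x4 = max(a, b) on (0.77, 0.18) = 0.77
x2 AND x4 = min(a, b) on (0.21, 0.82) = 0.21
(x5 OR NOT x4) AND (x2 AND x4) = min(a, b) on (0.77, 0.21) = 0.21
NOT x5 = 1 − 0.77 = 0.23
x5 OR NOT x5 = max(a, b) on (0.77, 0.23) = 0.77
x5 OR x4 = max(a, b) on (0.77, 0.82) = 0.82
(x5 OR NOT x5) AND (x5 OR x4) = min(a, b) on (0.77, 0.82) = 0.77
((x5 OR NOT x4) AND (x2 AND x4)) AND ((x5 OR NOT x5) AND (x5 OR x4)) = min(a, b) on (0.21, 0.77) = 0.21

0.21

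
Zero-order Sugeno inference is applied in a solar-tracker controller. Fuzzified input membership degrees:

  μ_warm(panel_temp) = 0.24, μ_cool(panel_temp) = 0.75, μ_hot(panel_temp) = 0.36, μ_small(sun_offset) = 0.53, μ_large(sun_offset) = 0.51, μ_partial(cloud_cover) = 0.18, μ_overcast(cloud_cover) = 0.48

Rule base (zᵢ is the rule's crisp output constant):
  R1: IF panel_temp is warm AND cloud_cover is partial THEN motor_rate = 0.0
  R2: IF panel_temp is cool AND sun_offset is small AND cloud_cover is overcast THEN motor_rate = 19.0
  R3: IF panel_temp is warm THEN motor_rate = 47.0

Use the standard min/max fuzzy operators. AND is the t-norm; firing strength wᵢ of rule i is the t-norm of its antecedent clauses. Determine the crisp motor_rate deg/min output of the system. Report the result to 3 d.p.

R1 (z=0.0): warm=0.24, partial=0.18; AND[min(a, b)] → w = 0.18
R2 (z=19.0): cool=0.75, small=0.53, overcast=0.48; AND[min(a, b)] → w = 0.48
R3 (z=47.0): warm=0.24 → w = 0.24
Weighted average = (0.18·0.0 + 0.48·19.0 + 0.24·47.0) / (0.18 + 0.48 + 0.24)
  = 20.4000 / 0.9000 = 22.667

22.667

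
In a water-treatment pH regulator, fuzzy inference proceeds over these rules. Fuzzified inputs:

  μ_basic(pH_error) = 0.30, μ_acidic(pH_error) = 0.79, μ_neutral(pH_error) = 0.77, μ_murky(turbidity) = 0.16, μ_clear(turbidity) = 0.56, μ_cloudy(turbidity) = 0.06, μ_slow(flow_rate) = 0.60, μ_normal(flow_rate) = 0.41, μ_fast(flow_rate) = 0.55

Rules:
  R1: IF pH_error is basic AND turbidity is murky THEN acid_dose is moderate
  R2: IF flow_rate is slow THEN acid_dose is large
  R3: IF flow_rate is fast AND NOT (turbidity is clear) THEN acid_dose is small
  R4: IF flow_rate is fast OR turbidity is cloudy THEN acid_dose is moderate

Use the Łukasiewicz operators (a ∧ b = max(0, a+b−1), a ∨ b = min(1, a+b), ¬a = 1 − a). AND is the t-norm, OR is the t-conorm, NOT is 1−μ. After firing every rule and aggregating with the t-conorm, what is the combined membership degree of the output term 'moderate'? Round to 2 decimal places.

0.61

R1: basic=0.30, murky=0.16; AND[max(0, a+b−1)] → w = 0.00
R2: slow=0.60 → w = 0.60
R3: fast=0.55, ¬clear=1−0.56=0.44; AND[max(0, a+b−1)] → w = 0.00
R4: fast=0.55, cloudy=0.06; OR[min(1, a+b)] → w = 0.61
Rules with consequent 'moderate': {R1, R4} → strengths 0.00, 0.61
Aggregate via t-conorm [min(1, a+b)]: 0.61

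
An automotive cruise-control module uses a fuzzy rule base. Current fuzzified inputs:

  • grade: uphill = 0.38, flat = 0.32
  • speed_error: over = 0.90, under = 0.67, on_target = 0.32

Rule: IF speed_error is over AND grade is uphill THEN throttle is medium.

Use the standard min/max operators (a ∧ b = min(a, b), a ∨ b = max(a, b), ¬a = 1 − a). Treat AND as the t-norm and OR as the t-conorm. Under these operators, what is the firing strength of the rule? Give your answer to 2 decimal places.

0.38

firing strength: over=0.90, uphill=0.38; AND[min(a, b)] → w = 0.38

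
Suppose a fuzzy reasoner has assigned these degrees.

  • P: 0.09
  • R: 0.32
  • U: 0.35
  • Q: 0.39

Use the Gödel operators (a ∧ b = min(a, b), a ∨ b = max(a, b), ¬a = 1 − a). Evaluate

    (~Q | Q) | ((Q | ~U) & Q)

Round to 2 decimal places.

~Q = 1 − 0.39 = 0.61
~Q | Q = max(a, b) on (0.61, 0.39) = 0.61
~U = 1 − 0.35 = 0.65
Q | ~U = max(a, b) on (0.39, 0.65) = 0.65
(Q | ~U) & Q = min(a, b) on (0.65, 0.39) = 0.39
(~Q | Q) | ((Q | ~U) & Q) = max(a, b) on (0.61, 0.39) = 0.61

0.61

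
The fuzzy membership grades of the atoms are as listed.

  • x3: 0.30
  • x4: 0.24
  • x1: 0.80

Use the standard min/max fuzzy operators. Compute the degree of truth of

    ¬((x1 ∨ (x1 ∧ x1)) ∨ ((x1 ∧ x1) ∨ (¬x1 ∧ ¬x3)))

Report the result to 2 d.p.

x1 ∧ x1 = min(a, b) on (0.80, 0.80) = 0.80
x1 ∨ (x1 ∧ x1) = max(a, b) on (0.80, 0.80) = 0.80
x1 ∧ x1 = min(a, b) on (0.80, 0.80) = 0.80
¬x1 = 1 − 0.80 = 0.20
¬x3 = 1 − 0.30 = 0.70
¬x1 ∧ ¬x3 = min(a, b) on (0.20, 0.70) = 0.20
(x1 ∧ x1) ∨ (¬x1 ∧ ¬x3) = max(a, b) on (0.80, 0.20) = 0.80
(x1 ∨ (x1 ∧ x1)) ∨ ((x1 ∧ x1) ∨ (¬x1 ∧ ¬x3)) = max(a, b) on (0.80, 0.80) = 0.80
¬((x1 ∨ (x1 ∧ x1)) ∨ ((x1 ∧ x1) ∨ (¬x1 ∧ ¬x3))) = 1 − 0.80 = 0.20

0.20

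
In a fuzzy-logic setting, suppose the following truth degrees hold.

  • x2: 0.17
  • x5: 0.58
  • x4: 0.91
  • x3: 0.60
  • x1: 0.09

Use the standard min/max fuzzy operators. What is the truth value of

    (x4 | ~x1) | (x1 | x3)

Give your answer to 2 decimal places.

~x1 = 1 − 0.09 = 0.91
x4 | ~x1 = max(a, b) on (0.91, 0.91) = 0.91
x1 | x3 = max(a, b) on (0.09, 0.60) = 0.60
(x4 | ~x1) | (x1 | x3) = max(a, b) on (0.91, 0.60) = 0.91

0.91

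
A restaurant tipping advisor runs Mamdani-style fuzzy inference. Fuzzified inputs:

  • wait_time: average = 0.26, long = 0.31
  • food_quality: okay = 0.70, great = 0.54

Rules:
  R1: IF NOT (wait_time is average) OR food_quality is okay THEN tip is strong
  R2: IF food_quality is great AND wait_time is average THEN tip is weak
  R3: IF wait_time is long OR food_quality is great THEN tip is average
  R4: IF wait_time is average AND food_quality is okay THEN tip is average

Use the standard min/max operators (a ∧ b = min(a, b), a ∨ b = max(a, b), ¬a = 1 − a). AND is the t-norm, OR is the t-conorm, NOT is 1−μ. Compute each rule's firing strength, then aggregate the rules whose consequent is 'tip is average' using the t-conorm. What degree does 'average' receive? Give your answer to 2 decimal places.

0.54

R1: ¬average=1−0.26=0.74, okay=0.70; OR[max(a, b)] → w = 0.74
R2: great=0.54, average=0.26; AND[min(a, b)] → w = 0.26
R3: long=0.31, great=0.54; OR[max(a, b)] → w = 0.54
R4: average=0.26, okay=0.70; AND[min(a, b)] → w = 0.26
Rules with consequent 'average': {R3, R4} → strengths 0.54, 0.26
Aggregate via t-conorm [max(a, b)]: 0.54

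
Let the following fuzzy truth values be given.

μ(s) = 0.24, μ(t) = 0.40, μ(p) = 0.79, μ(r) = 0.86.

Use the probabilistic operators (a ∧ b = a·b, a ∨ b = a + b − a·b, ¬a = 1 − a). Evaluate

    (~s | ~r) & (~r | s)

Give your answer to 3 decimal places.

~s = 1 − 0.2400 = 0.7600
~r = 1 − 0.8600 = 0.1400
~s | ~r = a + b − a·b on (0.7600, 0.1400) = 0.7936
~r = 1 − 0.8600 = 0.1400
~r | s = a + b − a·b on (0.1400, 0.2400) = 0.3464
(~s | ~r) & (~r | s) = a·b on (0.7936, 0.3464) = 0.2749

0.275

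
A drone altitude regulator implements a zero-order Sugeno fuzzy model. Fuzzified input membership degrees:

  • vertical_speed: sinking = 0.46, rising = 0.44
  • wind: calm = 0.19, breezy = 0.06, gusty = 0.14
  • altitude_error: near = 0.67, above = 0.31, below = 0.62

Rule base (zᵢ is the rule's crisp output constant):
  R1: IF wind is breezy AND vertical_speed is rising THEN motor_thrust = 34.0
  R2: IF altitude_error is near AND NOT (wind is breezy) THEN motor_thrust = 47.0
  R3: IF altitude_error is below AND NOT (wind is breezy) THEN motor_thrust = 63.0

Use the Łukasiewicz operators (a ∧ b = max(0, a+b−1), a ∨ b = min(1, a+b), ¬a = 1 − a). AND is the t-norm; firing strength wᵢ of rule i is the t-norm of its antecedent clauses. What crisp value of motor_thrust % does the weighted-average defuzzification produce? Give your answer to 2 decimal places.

R1 (z=34.0): breezy=0.06, rising=0.44; AND[max(0, a+b−1)] → w = 0.00
R2 (z=47.0): near=0.67, ¬breezy=1−0.06=0.94; AND[max(0, a+b−1)] → w = 0.61
R3 (z=63.0): below=0.62, ¬breezy=1−0.06=0.94; AND[max(0, a+b−1)] → w = 0.56
Weighted average = (0.00·34.0 + 0.61·47.0 + 0.56·63.0) / (0.00 + 0.61 + 0.56)
  = 63.9500 / 1.1700 = 54.66

54.66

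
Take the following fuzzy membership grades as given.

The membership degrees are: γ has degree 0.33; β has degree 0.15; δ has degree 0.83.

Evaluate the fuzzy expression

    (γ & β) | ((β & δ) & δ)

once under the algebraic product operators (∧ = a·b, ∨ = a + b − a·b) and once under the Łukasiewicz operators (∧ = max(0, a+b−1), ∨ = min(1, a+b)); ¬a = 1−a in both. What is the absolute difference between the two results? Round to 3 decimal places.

0.148

Under algebraic product:
  γ & β = a·b on (0.3300, 0.1500) = 0.0495
  β & δ = a·b on (0.1500, 0.8300) = 0.1245
  (β & δ) & δ = a·b on (0.1245, 0.8300) = 0.1033
  (γ & β) | ((β & δ) & δ) = a + b − a·b on (0.0495, 0.1033) = 0.1477
  → value = 0.1477
Under Łukasiewicz:
  γ & β = max(0, a+b−1) on (0.33, 0.15) = 0.00
  β & δ = max(0, a+b−1) on (0.15, 0.83) = 0.00
  (β & δ) & δ = max(0, a+b−1) on (0.00, 0.83) = 0.00
  (γ & β) | ((β & δ) & δ) = min(1, a+b) on (0.00, 0.00) = 0.00
  → value = 0.0000
|0.1477 − 0.0000| = 0.148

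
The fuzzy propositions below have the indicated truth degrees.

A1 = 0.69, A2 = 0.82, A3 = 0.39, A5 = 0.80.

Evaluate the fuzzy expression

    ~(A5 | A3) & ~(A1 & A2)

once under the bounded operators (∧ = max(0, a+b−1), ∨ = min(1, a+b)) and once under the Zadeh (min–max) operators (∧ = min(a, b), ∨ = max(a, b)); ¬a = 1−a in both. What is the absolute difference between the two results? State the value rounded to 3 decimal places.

Under bounded:
  A5 | A3 = min(1, a+b) on (0.80, 0.39) = 1.00
  ~(A5 | A3) = 1 − 1.00 = 0.00
  A1 & A2 = max(0, a+b−1) on (0.69, 0.82) = 0.51
  ~(A1 & A2) = 1 − 0.51 = 0.49
  ~(A5 | A3) & ~(A1 & A2) = max(0, a+b−1) on (0.00, 0.49) = 0.00
  → value = 0.0000
Under Zadeh (min–max):
  A5 | A3 = max(a, b) on (0.80, 0.39) = 0.80
  ~(A5 | A3) = 1 − 0.80 = 0.20
  A1 & A2 = min(a, b) on (0.69, 0.82) = 0.69
  ~(A1 & A2) = 1 − 0.69 = 0.31
  ~(A5 | A3) & ~(A1 & A2) = min(a, b) on (0.20, 0.31) = 0.20
  → value = 0.2000
|0.0000 − 0.2000| = 0.200

0.200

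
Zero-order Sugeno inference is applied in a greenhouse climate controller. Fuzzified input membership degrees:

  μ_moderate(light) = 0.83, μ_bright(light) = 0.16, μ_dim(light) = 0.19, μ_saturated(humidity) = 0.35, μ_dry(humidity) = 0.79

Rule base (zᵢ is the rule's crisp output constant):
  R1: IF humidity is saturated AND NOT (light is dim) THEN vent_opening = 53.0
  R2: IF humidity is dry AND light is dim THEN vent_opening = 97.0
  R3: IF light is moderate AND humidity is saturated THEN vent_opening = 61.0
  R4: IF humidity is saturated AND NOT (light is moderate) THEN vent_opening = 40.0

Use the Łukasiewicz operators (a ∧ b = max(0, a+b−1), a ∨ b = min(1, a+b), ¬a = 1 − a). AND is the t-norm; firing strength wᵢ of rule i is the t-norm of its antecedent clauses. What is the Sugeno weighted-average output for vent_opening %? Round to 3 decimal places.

57.235

R1 (z=53.0): saturated=0.35, ¬dim=1−0.19=0.81; AND[max(0, a+b−1)] → w = 0.16
R2 (z=97.0): dry=0.79, dim=0.19; AND[max(0, a+b−1)] → w = 0.00
R3 (z=61.0): moderate=0.83, saturated=0.35; AND[max(0, a+b−1)] → w = 0.18
R4 (z=40.0): saturated=0.35, ¬moderate=1−0.83=0.17; AND[max(0, a+b−1)] → w = 0.00
Weighted average = (0.16·53.0 + 0.00·97.0 + 0.18·61.0 + 0.00·40.0) / (0.16 + 0.00 + 0.18 + 0.00)
  = 19.4600 / 0.3400 = 57.235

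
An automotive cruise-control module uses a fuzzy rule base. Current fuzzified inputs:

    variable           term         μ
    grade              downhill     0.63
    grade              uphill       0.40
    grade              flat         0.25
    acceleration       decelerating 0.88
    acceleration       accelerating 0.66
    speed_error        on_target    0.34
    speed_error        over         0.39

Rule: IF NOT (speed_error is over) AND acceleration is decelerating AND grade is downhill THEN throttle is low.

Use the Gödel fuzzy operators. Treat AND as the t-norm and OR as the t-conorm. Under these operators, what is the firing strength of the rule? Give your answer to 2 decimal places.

0.61

firing strength: ¬over=1−0.39=0.61, decelerating=0.88, downhill=0.63; AND[min(a, b)] → w = 0.61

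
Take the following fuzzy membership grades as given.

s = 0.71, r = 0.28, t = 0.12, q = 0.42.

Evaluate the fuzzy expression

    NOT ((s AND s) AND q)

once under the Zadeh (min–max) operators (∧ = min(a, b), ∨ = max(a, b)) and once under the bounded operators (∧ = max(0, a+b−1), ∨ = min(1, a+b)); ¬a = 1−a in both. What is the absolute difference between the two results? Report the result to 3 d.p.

0.420

Under Zadeh (min–max):
  s AND s = min(a, b) on (0.71, 0.71) = 0.71
  (s AND s) AND q = min(a, b) on (0.71, 0.42) = 0.42
  NOT ((s AND s) AND q) = 1 − 0.42 = 0.58
  → value = 0.5800
Under bounded:
  s AND s = max(0, a+b−1) on (0.71, 0.71) = 0.42
  (s AND s) AND q = max(0, a+b−1) on (0.42, 0.42) = 0.00
  NOT ((s AND s) AND q) = 1 − 0.00 = 1.00
  → value = 1.0000
|0.5800 − 1.0000| = 0.420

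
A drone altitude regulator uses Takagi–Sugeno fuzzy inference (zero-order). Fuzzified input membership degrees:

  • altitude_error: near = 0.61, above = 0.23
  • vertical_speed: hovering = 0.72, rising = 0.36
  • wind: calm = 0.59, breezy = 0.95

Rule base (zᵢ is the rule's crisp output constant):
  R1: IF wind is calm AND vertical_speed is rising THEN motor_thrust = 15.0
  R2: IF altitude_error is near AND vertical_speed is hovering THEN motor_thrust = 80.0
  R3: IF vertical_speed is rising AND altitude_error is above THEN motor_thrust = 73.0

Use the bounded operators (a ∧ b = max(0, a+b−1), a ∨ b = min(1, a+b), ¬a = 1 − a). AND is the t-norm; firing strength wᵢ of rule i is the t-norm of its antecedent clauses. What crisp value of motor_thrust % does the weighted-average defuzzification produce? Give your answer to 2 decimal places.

R1 (z=15.0): calm=0.59, rising=0.36; AND[max(0, a+b−1)] → w = 0.00
R2 (z=80.0): near=0.61, hovering=0.72; AND[max(0, a+b−1)] → w = 0.33
R3 (z=73.0): rising=0.36, above=0.23; AND[max(0, a+b−1)] → w = 0.00
Weighted average = (0.00·15.0 + 0.33·80.0 + 0.00·73.0) / (0.00 + 0.33 + 0.00)
  = 26.4000 / 0.3300 = 80.00

80.00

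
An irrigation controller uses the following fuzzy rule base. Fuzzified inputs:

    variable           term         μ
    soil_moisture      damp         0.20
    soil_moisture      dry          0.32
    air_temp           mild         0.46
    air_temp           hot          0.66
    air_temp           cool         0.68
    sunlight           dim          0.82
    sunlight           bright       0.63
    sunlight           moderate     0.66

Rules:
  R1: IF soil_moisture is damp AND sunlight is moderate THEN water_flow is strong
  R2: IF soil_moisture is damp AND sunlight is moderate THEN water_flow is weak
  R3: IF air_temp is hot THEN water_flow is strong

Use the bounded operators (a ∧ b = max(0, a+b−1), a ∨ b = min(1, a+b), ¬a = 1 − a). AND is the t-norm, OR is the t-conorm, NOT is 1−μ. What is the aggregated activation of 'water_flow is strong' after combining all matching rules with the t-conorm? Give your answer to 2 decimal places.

0.66

R1: damp=0.20, moderate=0.66; AND[max(0, a+b−1)] → w = 0.00
R2: damp=0.20, moderate=0.66; AND[max(0, a+b−1)] → w = 0.00
R3: hot=0.66 → w = 0.66
Rules with consequent 'strong': {R1, R3} → strengths 0.00, 0.66
Aggregate via t-conorm [min(1, a+b)]: 0.66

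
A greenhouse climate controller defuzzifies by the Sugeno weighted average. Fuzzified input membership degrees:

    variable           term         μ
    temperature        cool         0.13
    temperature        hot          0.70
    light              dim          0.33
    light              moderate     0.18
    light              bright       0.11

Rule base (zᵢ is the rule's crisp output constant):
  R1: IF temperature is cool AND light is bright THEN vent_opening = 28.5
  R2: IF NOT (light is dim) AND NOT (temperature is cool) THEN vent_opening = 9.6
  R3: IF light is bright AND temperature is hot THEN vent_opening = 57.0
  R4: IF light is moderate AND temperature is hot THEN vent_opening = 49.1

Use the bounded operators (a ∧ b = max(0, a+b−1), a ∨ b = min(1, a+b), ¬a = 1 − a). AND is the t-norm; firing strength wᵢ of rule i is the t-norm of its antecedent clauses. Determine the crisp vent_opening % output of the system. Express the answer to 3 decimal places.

R1 (z=28.5): cool=0.13, bright=0.11; AND[max(0, a+b−1)] → w = 0.00
R2 (z=9.6): ¬dim=1−0.33=0.67, ¬cool=1−0.13=0.87; AND[max(0, a+b−1)] → w = 0.54
R3 (z=57.0): bright=0.11, hot=0.70; AND[max(0, a+b−1)] → w = 0.00
R4 (z=49.1): moderate=0.18, hot=0.70; AND[max(0, a+b−1)] → w = 0.00
Weighted average = (0.00·28.5 + 0.54·9.6 + 0.00·57.0 + 0.00·49.1) / (0.00 + 0.54 + 0.00 + 0.00)
  = 5.1840 / 0.5400 = 9.600

9.600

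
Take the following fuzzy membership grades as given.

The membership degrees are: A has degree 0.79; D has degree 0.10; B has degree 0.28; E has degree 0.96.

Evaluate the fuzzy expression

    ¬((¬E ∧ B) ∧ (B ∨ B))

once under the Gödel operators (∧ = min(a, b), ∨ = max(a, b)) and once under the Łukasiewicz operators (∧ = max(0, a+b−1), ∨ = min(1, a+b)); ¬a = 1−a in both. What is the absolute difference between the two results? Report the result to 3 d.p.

0.040

Under Gödel:
  ¬E = 1 − 0.96 = 0.04
  ¬E ∧ B = min(a, b) on (0.04, 0.28) = 0.04
  B ∨ B = max(a, b) on (0.28, 0.28) = 0.28
  (¬E ∧ B) ∧ (B ∨ B) = min(a, b) on (0.04, 0.28) = 0.04
  ¬((¬E ∧ B) ∧ (B ∨ B)) = 1 − 0.04 = 0.96
  → value = 0.9600
Under Łukasiewicz:
  ¬E = 1 − 0.96 = 0.04
  ¬E ∧ B = max(0, a+b−1) on (0.04, 0.28) = 0.00
  B ∨ B = min(1, a+b) on (0.28, 0.28) = 0.56
  (¬E ∧ B) ∧ (B ∨ B) = max(0, a+b−1) on (0.00, 0.56) = 0.00
  ¬((¬E ∧ B) ∧ (B ∨ B)) = 1 − 0.00 = 1.00
  → value = 1.0000
|0.9600 − 1.0000| = 0.040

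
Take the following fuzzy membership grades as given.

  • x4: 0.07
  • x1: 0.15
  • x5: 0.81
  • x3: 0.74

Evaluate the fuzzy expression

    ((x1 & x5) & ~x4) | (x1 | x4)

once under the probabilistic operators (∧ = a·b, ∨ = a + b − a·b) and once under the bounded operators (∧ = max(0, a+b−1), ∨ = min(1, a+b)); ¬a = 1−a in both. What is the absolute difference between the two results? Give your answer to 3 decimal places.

Under probabilistic:
  x1 & x5 = a·b on (0.1500, 0.8100) = 0.1215
  ~x4 = 1 − 0.0700 = 0.9300
  (x1 & x5) & ~x4 = a·b on (0.1215, 0.9300) = 0.1130
  x1 | x4 = a + b − a·b on (0.1500, 0.0700) = 0.2095
  ((x1 & x5) & ~x4) | (x1 | x4) = a + b − a·b on (0.1130, 0.2095) = 0.2988
  → value = 0.2988
Under bounded:
  x1 & x5 = max(0, a+b−1) on (0.15, 0.81) = 0.00
  ~x4 = 1 − 0.07 = 0.93
  (x1 & x5) & ~x4 = max(0, a+b−1) on (0.00, 0.93) = 0.00
  x1 | x4 = min(1, a+b) on (0.15, 0.07) = 0.22
  ((x1 & x5) & ~x4) | (x1 | x4) = min(1, a+b) on (0.00, 0.22) = 0.22
  → value = 0.2200
|0.2988 − 0.2200| = 0.079

0.079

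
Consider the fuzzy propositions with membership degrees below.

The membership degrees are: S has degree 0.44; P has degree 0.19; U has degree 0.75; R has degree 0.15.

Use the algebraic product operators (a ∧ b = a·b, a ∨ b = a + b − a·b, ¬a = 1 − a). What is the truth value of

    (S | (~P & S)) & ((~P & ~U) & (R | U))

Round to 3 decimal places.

~P = 1 − 0.1900 = 0.8100
~P & S = a·b on (0.8100, 0.4400) = 0.3564
S | (~P & S) = a + b − a·b on (0.4400, 0.3564) = 0.6396
~P = 1 − 0.1900 = 0.8100
~U = 1 − 0.7500 = 0.2500
~P & ~U = a·b on (0.8100, 0.2500) = 0.2025
R | U = a + b − a·b on (0.1500, 0.7500) = 0.7875
(~P & ~U) & (R | U) = a·b on (0.2025, 0.7875) = 0.1595
(S | (~P & S)) & ((~P & ~U) & (R | U)) = a·b on (0.6396, 0.1595) = 0.1020

0.102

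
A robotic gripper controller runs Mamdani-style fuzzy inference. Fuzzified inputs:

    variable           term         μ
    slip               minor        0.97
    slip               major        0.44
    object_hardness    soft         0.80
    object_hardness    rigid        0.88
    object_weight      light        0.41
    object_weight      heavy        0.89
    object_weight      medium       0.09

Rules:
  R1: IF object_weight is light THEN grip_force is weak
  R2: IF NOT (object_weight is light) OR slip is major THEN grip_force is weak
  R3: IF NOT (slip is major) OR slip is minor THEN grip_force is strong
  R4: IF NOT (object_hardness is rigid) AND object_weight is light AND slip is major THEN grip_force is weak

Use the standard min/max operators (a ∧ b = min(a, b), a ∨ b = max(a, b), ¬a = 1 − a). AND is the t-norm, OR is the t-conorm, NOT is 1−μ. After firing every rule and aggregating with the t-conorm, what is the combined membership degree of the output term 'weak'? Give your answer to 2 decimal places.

0.59

R1: light=0.41 → w = 0.41
R2: ¬light=1−0.41=0.59, major=0.44; OR[max(a, b)] → w = 0.59
R3: ¬major=1−0.44=0.56, minor=0.97; OR[max(a, b)] → w = 0.97
R4: ¬rigid=1−0.88=0.12, light=0.41, major=0.44; AND[min(a, b)] → w = 0.12
Rules with consequent 'weak': {R1, R2, R4} → strengths 0.41, 0.59, 0.12
Aggregate via t-conorm [max(a, b)]: 0.59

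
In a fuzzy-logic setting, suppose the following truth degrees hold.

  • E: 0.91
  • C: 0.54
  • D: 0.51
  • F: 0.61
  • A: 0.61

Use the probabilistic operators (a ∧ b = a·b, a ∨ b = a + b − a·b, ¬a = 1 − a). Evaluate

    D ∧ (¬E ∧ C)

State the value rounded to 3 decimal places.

¬E = 1 − 0.9100 = 0.0900
¬E ∧ C = a·b on (0.0900, 0.5400) = 0.0486
D ∧ (¬E ∧ C) = a·b on (0.5100, 0.0486) = 0.0248

0.025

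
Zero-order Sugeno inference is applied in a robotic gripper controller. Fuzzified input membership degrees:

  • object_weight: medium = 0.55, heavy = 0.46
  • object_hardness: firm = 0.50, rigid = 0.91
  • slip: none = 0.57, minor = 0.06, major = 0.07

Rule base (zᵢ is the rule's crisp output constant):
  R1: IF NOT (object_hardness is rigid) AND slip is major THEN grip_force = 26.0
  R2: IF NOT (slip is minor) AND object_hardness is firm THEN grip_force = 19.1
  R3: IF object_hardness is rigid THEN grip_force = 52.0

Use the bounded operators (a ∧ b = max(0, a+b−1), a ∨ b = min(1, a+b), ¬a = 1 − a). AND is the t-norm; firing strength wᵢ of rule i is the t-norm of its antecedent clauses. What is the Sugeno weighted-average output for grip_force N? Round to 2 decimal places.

R1 (z=26.0): ¬rigid=1−0.91=0.09, major=0.07; AND[max(0, a+b−1)] → w = 0.00
R2 (z=19.1): ¬minor=1−0.06=0.94, firm=0.50; AND[max(0, a+b−1)] → w = 0.44
R3 (z=52.0): rigid=0.91 → w = 0.91
Weighted average = (0.00·26.0 + 0.44·19.1 + 0.91·52.0) / (0.00 + 0.44 + 0.91)
  = 55.7240 / 1.3500 = 41.28

41.28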